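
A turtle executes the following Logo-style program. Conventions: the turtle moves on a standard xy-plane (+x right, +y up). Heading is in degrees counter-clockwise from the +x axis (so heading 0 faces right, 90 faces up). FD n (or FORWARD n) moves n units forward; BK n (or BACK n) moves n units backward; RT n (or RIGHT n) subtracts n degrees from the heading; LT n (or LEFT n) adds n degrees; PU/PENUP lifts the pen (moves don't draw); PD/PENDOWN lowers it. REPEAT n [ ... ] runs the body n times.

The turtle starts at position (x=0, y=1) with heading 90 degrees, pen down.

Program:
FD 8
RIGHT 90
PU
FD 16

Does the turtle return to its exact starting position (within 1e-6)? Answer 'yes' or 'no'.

Answer: no

Derivation:
Executing turtle program step by step:
Start: pos=(0,1), heading=90, pen down
FD 8: (0,1) -> (0,9) [heading=90, draw]
RT 90: heading 90 -> 0
PU: pen up
FD 16: (0,9) -> (16,9) [heading=0, move]
Final: pos=(16,9), heading=0, 1 segment(s) drawn

Start position: (0, 1)
Final position: (16, 9)
Distance = 17.889; >= 1e-6 -> NOT closed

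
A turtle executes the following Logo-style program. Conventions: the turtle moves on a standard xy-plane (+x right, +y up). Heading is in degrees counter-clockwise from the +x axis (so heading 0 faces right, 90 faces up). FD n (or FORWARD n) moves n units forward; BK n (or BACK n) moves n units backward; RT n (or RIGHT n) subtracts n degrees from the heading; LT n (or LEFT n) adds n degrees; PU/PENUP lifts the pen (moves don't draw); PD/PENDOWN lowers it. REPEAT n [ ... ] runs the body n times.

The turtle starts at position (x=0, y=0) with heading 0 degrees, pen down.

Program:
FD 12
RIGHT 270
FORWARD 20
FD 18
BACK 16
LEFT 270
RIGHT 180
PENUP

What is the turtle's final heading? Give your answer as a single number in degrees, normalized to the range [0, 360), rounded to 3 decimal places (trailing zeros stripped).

Answer: 180

Derivation:
Executing turtle program step by step:
Start: pos=(0,0), heading=0, pen down
FD 12: (0,0) -> (12,0) [heading=0, draw]
RT 270: heading 0 -> 90
FD 20: (12,0) -> (12,20) [heading=90, draw]
FD 18: (12,20) -> (12,38) [heading=90, draw]
BK 16: (12,38) -> (12,22) [heading=90, draw]
LT 270: heading 90 -> 0
RT 180: heading 0 -> 180
PU: pen up
Final: pos=(12,22), heading=180, 4 segment(s) drawn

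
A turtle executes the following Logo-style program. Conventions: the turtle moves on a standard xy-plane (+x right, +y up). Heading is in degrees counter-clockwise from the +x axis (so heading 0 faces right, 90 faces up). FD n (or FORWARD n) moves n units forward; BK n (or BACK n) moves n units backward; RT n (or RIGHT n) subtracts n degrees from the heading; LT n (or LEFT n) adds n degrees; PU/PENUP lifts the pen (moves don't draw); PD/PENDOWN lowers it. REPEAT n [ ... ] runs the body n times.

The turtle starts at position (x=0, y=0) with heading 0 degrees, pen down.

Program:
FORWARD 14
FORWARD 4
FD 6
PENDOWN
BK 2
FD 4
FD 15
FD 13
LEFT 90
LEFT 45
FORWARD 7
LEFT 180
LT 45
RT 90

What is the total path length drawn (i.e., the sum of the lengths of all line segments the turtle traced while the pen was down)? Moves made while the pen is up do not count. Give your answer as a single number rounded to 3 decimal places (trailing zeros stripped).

Answer: 65

Derivation:
Executing turtle program step by step:
Start: pos=(0,0), heading=0, pen down
FD 14: (0,0) -> (14,0) [heading=0, draw]
FD 4: (14,0) -> (18,0) [heading=0, draw]
FD 6: (18,0) -> (24,0) [heading=0, draw]
PD: pen down
BK 2: (24,0) -> (22,0) [heading=0, draw]
FD 4: (22,0) -> (26,0) [heading=0, draw]
FD 15: (26,0) -> (41,0) [heading=0, draw]
FD 13: (41,0) -> (54,0) [heading=0, draw]
LT 90: heading 0 -> 90
LT 45: heading 90 -> 135
FD 7: (54,0) -> (49.05,4.95) [heading=135, draw]
LT 180: heading 135 -> 315
LT 45: heading 315 -> 0
RT 90: heading 0 -> 270
Final: pos=(49.05,4.95), heading=270, 8 segment(s) drawn

Segment lengths:
  seg 1: (0,0) -> (14,0), length = 14
  seg 2: (14,0) -> (18,0), length = 4
  seg 3: (18,0) -> (24,0), length = 6
  seg 4: (24,0) -> (22,0), length = 2
  seg 5: (22,0) -> (26,0), length = 4
  seg 6: (26,0) -> (41,0), length = 15
  seg 7: (41,0) -> (54,0), length = 13
  seg 8: (54,0) -> (49.05,4.95), length = 7
Total = 65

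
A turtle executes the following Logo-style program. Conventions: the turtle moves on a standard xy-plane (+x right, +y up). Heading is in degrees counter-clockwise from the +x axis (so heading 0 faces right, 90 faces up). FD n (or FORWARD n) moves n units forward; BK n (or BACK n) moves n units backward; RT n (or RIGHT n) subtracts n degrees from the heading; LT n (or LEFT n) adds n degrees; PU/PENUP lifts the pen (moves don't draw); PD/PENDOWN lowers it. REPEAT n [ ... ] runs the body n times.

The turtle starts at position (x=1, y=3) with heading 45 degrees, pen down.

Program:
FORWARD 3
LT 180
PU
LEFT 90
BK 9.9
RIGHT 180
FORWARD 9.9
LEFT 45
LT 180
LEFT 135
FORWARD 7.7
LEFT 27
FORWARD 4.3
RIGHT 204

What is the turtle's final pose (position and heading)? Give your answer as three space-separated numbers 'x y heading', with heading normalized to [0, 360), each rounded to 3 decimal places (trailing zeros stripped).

Executing turtle program step by step:
Start: pos=(1,3), heading=45, pen down
FD 3: (1,3) -> (3.121,5.121) [heading=45, draw]
LT 180: heading 45 -> 225
PU: pen up
LT 90: heading 225 -> 315
BK 9.9: (3.121,5.121) -> (-3.879,12.122) [heading=315, move]
RT 180: heading 315 -> 135
FD 9.9: (-3.879,12.122) -> (-10.879,19.122) [heading=135, move]
LT 45: heading 135 -> 180
LT 180: heading 180 -> 0
LT 135: heading 0 -> 135
FD 7.7: (-10.879,19.122) -> (-16.324,24.567) [heading=135, move]
LT 27: heading 135 -> 162
FD 4.3: (-16.324,24.567) -> (-20.414,25.896) [heading=162, move]
RT 204: heading 162 -> 318
Final: pos=(-20.414,25.896), heading=318, 1 segment(s) drawn

Answer: -20.414 25.896 318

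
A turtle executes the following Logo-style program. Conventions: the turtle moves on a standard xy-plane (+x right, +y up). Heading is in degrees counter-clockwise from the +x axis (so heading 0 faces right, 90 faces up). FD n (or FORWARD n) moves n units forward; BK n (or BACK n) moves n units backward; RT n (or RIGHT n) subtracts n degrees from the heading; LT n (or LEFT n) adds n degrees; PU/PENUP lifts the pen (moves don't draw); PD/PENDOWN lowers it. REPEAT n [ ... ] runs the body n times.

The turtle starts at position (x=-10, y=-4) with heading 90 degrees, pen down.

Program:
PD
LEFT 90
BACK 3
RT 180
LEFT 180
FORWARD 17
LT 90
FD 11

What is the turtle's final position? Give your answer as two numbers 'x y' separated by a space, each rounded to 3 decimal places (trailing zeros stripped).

Answer: -24 -15

Derivation:
Executing turtle program step by step:
Start: pos=(-10,-4), heading=90, pen down
PD: pen down
LT 90: heading 90 -> 180
BK 3: (-10,-4) -> (-7,-4) [heading=180, draw]
RT 180: heading 180 -> 0
LT 180: heading 0 -> 180
FD 17: (-7,-4) -> (-24,-4) [heading=180, draw]
LT 90: heading 180 -> 270
FD 11: (-24,-4) -> (-24,-15) [heading=270, draw]
Final: pos=(-24,-15), heading=270, 3 segment(s) drawn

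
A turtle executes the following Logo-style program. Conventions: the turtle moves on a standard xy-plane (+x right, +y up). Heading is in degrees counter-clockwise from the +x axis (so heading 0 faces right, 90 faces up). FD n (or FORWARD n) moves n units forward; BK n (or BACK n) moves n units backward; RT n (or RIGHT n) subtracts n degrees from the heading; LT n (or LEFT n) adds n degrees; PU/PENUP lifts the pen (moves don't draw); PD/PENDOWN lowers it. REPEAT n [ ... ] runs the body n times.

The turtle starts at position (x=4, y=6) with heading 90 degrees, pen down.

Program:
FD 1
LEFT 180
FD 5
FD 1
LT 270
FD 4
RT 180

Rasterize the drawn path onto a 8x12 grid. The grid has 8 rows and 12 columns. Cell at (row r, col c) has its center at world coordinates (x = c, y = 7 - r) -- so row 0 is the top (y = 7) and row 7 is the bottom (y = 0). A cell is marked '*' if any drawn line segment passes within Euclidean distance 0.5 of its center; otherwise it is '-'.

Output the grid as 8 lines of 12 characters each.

Answer: ----*-------
----*-------
----*-------
----*-------
----*-------
----*-------
*****-------
------------

Derivation:
Segment 0: (4,6) -> (4,7)
Segment 1: (4,7) -> (4,2)
Segment 2: (4,2) -> (4,1)
Segment 3: (4,1) -> (-0,1)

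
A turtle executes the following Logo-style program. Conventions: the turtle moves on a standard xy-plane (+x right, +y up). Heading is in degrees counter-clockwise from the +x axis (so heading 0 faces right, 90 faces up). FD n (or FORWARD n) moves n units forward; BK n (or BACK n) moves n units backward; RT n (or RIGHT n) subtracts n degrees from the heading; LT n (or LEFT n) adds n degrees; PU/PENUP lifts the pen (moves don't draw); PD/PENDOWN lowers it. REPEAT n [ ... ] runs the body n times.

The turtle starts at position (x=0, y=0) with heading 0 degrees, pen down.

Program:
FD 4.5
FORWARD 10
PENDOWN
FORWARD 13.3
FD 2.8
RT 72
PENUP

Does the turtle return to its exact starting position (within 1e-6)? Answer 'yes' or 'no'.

Answer: no

Derivation:
Executing turtle program step by step:
Start: pos=(0,0), heading=0, pen down
FD 4.5: (0,0) -> (4.5,0) [heading=0, draw]
FD 10: (4.5,0) -> (14.5,0) [heading=0, draw]
PD: pen down
FD 13.3: (14.5,0) -> (27.8,0) [heading=0, draw]
FD 2.8: (27.8,0) -> (30.6,0) [heading=0, draw]
RT 72: heading 0 -> 288
PU: pen up
Final: pos=(30.6,0), heading=288, 4 segment(s) drawn

Start position: (0, 0)
Final position: (30.6, 0)
Distance = 30.6; >= 1e-6 -> NOT closed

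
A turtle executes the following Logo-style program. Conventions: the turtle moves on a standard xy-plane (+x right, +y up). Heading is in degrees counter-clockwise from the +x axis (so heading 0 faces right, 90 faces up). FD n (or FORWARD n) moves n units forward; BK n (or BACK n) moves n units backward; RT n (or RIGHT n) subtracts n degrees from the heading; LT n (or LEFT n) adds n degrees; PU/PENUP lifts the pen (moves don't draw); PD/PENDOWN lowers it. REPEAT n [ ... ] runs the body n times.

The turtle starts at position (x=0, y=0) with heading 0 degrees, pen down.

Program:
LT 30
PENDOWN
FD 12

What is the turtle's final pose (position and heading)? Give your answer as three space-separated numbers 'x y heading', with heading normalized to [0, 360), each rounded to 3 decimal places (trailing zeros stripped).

Executing turtle program step by step:
Start: pos=(0,0), heading=0, pen down
LT 30: heading 0 -> 30
PD: pen down
FD 12: (0,0) -> (10.392,6) [heading=30, draw]
Final: pos=(10.392,6), heading=30, 1 segment(s) drawn

Answer: 10.392 6 30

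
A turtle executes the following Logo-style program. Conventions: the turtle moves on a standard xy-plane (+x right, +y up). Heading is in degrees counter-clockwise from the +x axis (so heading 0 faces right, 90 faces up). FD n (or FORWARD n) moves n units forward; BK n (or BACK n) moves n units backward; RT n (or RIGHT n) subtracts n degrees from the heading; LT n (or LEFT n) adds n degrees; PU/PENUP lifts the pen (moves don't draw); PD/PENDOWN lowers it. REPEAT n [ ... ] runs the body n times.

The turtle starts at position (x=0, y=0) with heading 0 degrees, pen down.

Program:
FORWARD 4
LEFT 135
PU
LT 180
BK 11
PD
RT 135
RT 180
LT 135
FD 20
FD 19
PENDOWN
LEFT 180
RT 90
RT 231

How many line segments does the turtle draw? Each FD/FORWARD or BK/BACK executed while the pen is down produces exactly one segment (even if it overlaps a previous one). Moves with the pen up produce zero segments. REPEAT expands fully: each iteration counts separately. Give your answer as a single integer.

Executing turtle program step by step:
Start: pos=(0,0), heading=0, pen down
FD 4: (0,0) -> (4,0) [heading=0, draw]
LT 135: heading 0 -> 135
PU: pen up
LT 180: heading 135 -> 315
BK 11: (4,0) -> (-3.778,7.778) [heading=315, move]
PD: pen down
RT 135: heading 315 -> 180
RT 180: heading 180 -> 0
LT 135: heading 0 -> 135
FD 20: (-3.778,7.778) -> (-17.92,21.92) [heading=135, draw]
FD 19: (-17.92,21.92) -> (-31.355,35.355) [heading=135, draw]
PD: pen down
LT 180: heading 135 -> 315
RT 90: heading 315 -> 225
RT 231: heading 225 -> 354
Final: pos=(-31.355,35.355), heading=354, 3 segment(s) drawn
Segments drawn: 3

Answer: 3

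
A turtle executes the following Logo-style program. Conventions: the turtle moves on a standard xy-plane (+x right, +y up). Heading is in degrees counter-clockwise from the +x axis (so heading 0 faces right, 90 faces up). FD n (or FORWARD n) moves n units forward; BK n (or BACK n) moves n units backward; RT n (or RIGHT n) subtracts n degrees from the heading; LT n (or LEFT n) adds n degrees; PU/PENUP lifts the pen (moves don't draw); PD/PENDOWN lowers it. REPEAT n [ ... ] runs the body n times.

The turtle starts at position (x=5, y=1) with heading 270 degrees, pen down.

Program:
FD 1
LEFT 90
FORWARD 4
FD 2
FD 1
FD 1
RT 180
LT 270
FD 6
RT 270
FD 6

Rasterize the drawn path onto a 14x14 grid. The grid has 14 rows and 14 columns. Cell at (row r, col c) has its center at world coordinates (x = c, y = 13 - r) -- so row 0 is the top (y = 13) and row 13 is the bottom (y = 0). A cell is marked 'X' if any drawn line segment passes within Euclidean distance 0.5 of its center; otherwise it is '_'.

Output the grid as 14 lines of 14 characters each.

Answer: ______________
______________
______________
______________
______________
______________
______________
_______XXXXXXX
_____________X
_____________X
_____________X
_____________X
_____X_______X
_____XXXXXXXXX

Derivation:
Segment 0: (5,1) -> (5,0)
Segment 1: (5,0) -> (9,-0)
Segment 2: (9,-0) -> (11,-0)
Segment 3: (11,-0) -> (12,-0)
Segment 4: (12,-0) -> (13,-0)
Segment 5: (13,-0) -> (13,6)
Segment 6: (13,6) -> (7,6)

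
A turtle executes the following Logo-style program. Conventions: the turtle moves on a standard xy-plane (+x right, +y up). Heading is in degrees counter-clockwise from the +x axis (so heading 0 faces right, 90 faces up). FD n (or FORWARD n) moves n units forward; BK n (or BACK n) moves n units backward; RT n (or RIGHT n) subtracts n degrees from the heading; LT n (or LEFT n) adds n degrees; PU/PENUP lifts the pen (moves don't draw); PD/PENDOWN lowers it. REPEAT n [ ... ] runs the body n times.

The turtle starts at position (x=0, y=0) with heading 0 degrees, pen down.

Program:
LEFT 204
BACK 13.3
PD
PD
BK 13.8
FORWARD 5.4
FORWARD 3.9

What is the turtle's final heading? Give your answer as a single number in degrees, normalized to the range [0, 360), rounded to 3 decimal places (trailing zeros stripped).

Answer: 204

Derivation:
Executing turtle program step by step:
Start: pos=(0,0), heading=0, pen down
LT 204: heading 0 -> 204
BK 13.3: (0,0) -> (12.15,5.41) [heading=204, draw]
PD: pen down
PD: pen down
BK 13.8: (12.15,5.41) -> (24.757,11.023) [heading=204, draw]
FD 5.4: (24.757,11.023) -> (19.824,8.826) [heading=204, draw]
FD 3.9: (19.824,8.826) -> (16.261,7.24) [heading=204, draw]
Final: pos=(16.261,7.24), heading=204, 4 segment(s) drawn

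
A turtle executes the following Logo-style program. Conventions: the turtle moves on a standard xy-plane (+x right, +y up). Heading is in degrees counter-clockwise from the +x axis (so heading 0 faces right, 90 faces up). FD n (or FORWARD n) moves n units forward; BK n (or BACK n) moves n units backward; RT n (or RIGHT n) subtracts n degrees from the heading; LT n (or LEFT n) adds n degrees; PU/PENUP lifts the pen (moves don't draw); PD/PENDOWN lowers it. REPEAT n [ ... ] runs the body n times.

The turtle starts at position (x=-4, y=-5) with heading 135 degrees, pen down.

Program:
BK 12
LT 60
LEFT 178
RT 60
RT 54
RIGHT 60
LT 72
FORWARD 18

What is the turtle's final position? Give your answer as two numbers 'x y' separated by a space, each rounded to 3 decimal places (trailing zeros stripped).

Executing turtle program step by step:
Start: pos=(-4,-5), heading=135, pen down
BK 12: (-4,-5) -> (4.485,-13.485) [heading=135, draw]
LT 60: heading 135 -> 195
LT 178: heading 195 -> 13
RT 60: heading 13 -> 313
RT 54: heading 313 -> 259
RT 60: heading 259 -> 199
LT 72: heading 199 -> 271
FD 18: (4.485,-13.485) -> (4.799,-31.483) [heading=271, draw]
Final: pos=(4.799,-31.483), heading=271, 2 segment(s) drawn

Answer: 4.799 -31.483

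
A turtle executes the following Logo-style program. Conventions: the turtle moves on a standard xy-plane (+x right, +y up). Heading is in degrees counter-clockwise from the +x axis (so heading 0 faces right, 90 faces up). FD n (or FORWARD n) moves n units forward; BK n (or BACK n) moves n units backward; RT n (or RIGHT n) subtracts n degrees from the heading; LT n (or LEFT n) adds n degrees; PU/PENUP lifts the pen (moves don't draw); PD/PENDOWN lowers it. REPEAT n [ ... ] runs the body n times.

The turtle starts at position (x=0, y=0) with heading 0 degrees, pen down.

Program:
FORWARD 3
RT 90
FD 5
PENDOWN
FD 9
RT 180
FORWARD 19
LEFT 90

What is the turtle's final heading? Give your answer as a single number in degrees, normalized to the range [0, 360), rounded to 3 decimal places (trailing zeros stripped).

Answer: 180

Derivation:
Executing turtle program step by step:
Start: pos=(0,0), heading=0, pen down
FD 3: (0,0) -> (3,0) [heading=0, draw]
RT 90: heading 0 -> 270
FD 5: (3,0) -> (3,-5) [heading=270, draw]
PD: pen down
FD 9: (3,-5) -> (3,-14) [heading=270, draw]
RT 180: heading 270 -> 90
FD 19: (3,-14) -> (3,5) [heading=90, draw]
LT 90: heading 90 -> 180
Final: pos=(3,5), heading=180, 4 segment(s) drawn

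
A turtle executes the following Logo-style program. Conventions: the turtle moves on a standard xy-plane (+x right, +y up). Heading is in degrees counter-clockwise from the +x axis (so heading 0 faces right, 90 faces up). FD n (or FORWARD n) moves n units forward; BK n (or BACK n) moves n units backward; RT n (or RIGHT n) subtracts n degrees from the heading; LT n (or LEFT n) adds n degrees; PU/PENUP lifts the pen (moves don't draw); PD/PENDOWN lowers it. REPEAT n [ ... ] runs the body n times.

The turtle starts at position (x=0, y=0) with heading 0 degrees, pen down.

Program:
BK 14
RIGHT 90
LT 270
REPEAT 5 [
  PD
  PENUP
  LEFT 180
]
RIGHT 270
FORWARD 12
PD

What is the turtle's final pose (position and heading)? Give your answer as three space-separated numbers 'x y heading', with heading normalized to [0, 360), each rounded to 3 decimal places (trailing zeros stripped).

Executing turtle program step by step:
Start: pos=(0,0), heading=0, pen down
BK 14: (0,0) -> (-14,0) [heading=0, draw]
RT 90: heading 0 -> 270
LT 270: heading 270 -> 180
REPEAT 5 [
  -- iteration 1/5 --
  PD: pen down
  PU: pen up
  LT 180: heading 180 -> 0
  -- iteration 2/5 --
  PD: pen down
  PU: pen up
  LT 180: heading 0 -> 180
  -- iteration 3/5 --
  PD: pen down
  PU: pen up
  LT 180: heading 180 -> 0
  -- iteration 4/5 --
  PD: pen down
  PU: pen up
  LT 180: heading 0 -> 180
  -- iteration 5/5 --
  PD: pen down
  PU: pen up
  LT 180: heading 180 -> 0
]
RT 270: heading 0 -> 90
FD 12: (-14,0) -> (-14,12) [heading=90, move]
PD: pen down
Final: pos=(-14,12), heading=90, 1 segment(s) drawn

Answer: -14 12 90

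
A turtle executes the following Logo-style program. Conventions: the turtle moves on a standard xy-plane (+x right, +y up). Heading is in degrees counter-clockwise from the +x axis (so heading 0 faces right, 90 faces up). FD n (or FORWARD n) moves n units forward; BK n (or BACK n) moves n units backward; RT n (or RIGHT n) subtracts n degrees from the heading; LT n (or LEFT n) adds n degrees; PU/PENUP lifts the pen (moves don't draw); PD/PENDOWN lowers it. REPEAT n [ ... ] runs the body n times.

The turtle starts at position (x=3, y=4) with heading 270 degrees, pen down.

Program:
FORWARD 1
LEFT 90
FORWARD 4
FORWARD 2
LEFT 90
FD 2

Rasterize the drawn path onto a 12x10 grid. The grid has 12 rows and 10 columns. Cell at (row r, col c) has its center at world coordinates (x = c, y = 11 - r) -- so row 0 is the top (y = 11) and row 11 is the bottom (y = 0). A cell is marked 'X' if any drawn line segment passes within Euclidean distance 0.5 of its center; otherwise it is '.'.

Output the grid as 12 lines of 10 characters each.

Answer: ..........
..........
..........
..........
..........
..........
.........X
...X.....X
...XXXXXXX
..........
..........
..........

Derivation:
Segment 0: (3,4) -> (3,3)
Segment 1: (3,3) -> (7,3)
Segment 2: (7,3) -> (9,3)
Segment 3: (9,3) -> (9,5)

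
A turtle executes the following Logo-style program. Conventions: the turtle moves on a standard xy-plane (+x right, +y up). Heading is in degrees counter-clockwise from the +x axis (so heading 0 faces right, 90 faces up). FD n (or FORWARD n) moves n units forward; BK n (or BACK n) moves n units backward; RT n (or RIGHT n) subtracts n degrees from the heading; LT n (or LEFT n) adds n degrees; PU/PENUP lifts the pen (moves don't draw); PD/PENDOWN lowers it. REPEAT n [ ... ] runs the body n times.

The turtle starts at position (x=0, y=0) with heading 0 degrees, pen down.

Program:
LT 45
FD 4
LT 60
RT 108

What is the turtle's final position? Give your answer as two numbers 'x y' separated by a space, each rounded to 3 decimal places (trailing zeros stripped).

Executing turtle program step by step:
Start: pos=(0,0), heading=0, pen down
LT 45: heading 0 -> 45
FD 4: (0,0) -> (2.828,2.828) [heading=45, draw]
LT 60: heading 45 -> 105
RT 108: heading 105 -> 357
Final: pos=(2.828,2.828), heading=357, 1 segment(s) drawn

Answer: 2.828 2.828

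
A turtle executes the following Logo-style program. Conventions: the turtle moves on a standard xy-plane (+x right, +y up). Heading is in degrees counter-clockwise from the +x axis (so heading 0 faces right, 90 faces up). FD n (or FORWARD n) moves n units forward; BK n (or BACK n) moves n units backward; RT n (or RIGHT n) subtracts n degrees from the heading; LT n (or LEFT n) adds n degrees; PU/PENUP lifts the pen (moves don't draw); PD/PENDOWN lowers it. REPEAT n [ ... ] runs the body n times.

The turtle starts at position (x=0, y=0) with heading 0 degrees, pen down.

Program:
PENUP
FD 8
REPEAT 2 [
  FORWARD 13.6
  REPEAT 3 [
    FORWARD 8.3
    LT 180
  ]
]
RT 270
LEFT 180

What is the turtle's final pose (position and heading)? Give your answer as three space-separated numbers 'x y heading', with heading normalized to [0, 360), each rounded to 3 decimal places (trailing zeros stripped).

Executing turtle program step by step:
Start: pos=(0,0), heading=0, pen down
PU: pen up
FD 8: (0,0) -> (8,0) [heading=0, move]
REPEAT 2 [
  -- iteration 1/2 --
  FD 13.6: (8,0) -> (21.6,0) [heading=0, move]
  REPEAT 3 [
    -- iteration 1/3 --
    FD 8.3: (21.6,0) -> (29.9,0) [heading=0, move]
    LT 180: heading 0 -> 180
    -- iteration 2/3 --
    FD 8.3: (29.9,0) -> (21.6,0) [heading=180, move]
    LT 180: heading 180 -> 0
    -- iteration 3/3 --
    FD 8.3: (21.6,0) -> (29.9,0) [heading=0, move]
    LT 180: heading 0 -> 180
  ]
  -- iteration 2/2 --
  FD 13.6: (29.9,0) -> (16.3,0) [heading=180, move]
  REPEAT 3 [
    -- iteration 1/3 --
    FD 8.3: (16.3,0) -> (8,0) [heading=180, move]
    LT 180: heading 180 -> 0
    -- iteration 2/3 --
    FD 8.3: (8,0) -> (16.3,0) [heading=0, move]
    LT 180: heading 0 -> 180
    -- iteration 3/3 --
    FD 8.3: (16.3,0) -> (8,0) [heading=180, move]
    LT 180: heading 180 -> 0
  ]
]
RT 270: heading 0 -> 90
LT 180: heading 90 -> 270
Final: pos=(8,0), heading=270, 0 segment(s) drawn

Answer: 8 0 270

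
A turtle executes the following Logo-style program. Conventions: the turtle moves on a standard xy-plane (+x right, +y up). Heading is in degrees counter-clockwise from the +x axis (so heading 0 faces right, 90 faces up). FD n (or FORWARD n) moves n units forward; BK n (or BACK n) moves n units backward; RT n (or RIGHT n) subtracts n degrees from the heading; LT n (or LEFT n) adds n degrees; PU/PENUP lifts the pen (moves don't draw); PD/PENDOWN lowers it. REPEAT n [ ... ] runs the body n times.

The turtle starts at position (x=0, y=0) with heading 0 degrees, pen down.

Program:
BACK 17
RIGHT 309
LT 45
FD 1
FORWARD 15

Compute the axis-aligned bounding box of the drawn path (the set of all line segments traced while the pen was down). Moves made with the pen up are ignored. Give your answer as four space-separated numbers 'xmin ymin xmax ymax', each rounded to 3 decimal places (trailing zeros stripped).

Executing turtle program step by step:
Start: pos=(0,0), heading=0, pen down
BK 17: (0,0) -> (-17,0) [heading=0, draw]
RT 309: heading 0 -> 51
LT 45: heading 51 -> 96
FD 1: (-17,0) -> (-17.105,0.995) [heading=96, draw]
FD 15: (-17.105,0.995) -> (-18.672,15.912) [heading=96, draw]
Final: pos=(-18.672,15.912), heading=96, 3 segment(s) drawn

Segment endpoints: x in {-18.672, -17.105, -17, 0}, y in {0, 0.995, 15.912}
xmin=-18.672, ymin=0, xmax=0, ymax=15.912

Answer: -18.672 0 0 15.912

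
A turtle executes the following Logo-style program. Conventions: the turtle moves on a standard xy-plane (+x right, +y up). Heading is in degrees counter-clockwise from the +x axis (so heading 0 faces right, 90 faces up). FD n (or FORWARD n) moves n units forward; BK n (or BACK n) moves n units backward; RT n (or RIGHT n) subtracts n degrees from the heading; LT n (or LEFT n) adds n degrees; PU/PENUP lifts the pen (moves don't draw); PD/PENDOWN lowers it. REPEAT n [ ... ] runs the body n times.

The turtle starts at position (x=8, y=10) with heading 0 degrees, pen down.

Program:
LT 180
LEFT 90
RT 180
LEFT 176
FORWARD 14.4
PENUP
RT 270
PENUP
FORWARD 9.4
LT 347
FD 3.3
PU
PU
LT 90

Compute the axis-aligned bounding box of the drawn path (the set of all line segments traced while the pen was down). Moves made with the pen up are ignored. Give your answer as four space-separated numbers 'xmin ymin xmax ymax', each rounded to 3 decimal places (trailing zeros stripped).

Executing turtle program step by step:
Start: pos=(8,10), heading=0, pen down
LT 180: heading 0 -> 180
LT 90: heading 180 -> 270
RT 180: heading 270 -> 90
LT 176: heading 90 -> 266
FD 14.4: (8,10) -> (6.996,-4.365) [heading=266, draw]
PU: pen up
RT 270: heading 266 -> 356
PU: pen up
FD 9.4: (6.996,-4.365) -> (16.373,-5.021) [heading=356, move]
LT 347: heading 356 -> 343
FD 3.3: (16.373,-5.021) -> (19.528,-5.985) [heading=343, move]
PU: pen up
PU: pen up
LT 90: heading 343 -> 73
Final: pos=(19.528,-5.985), heading=73, 1 segment(s) drawn

Segment endpoints: x in {6.996, 8}, y in {-4.365, 10}
xmin=6.996, ymin=-4.365, xmax=8, ymax=10

Answer: 6.996 -4.365 8 10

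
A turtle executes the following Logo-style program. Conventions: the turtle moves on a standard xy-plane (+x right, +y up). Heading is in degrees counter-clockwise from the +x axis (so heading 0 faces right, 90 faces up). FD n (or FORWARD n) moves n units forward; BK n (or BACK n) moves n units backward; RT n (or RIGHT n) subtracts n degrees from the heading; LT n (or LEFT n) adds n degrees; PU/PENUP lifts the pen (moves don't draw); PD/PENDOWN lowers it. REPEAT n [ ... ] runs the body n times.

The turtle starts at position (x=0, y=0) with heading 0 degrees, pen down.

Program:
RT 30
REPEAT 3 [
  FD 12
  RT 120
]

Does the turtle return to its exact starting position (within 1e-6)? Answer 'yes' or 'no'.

Executing turtle program step by step:
Start: pos=(0,0), heading=0, pen down
RT 30: heading 0 -> 330
REPEAT 3 [
  -- iteration 1/3 --
  FD 12: (0,0) -> (10.392,-6) [heading=330, draw]
  RT 120: heading 330 -> 210
  -- iteration 2/3 --
  FD 12: (10.392,-6) -> (0,-12) [heading=210, draw]
  RT 120: heading 210 -> 90
  -- iteration 3/3 --
  FD 12: (0,-12) -> (0,0) [heading=90, draw]
  RT 120: heading 90 -> 330
]
Final: pos=(0,0), heading=330, 3 segment(s) drawn

Start position: (0, 0)
Final position: (0, 0)
Distance = 0; < 1e-6 -> CLOSED

Answer: yes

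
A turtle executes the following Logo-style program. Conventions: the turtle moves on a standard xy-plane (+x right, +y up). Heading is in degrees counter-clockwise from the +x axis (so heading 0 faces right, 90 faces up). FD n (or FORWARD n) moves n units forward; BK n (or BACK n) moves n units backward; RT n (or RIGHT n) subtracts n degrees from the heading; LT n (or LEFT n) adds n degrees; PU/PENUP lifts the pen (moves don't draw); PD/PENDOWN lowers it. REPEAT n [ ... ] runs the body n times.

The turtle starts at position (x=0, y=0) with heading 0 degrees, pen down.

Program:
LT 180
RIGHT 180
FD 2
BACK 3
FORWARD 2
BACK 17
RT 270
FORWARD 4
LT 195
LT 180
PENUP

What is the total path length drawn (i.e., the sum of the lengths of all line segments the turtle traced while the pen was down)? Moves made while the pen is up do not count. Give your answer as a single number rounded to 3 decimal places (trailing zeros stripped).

Answer: 28

Derivation:
Executing turtle program step by step:
Start: pos=(0,0), heading=0, pen down
LT 180: heading 0 -> 180
RT 180: heading 180 -> 0
FD 2: (0,0) -> (2,0) [heading=0, draw]
BK 3: (2,0) -> (-1,0) [heading=0, draw]
FD 2: (-1,0) -> (1,0) [heading=0, draw]
BK 17: (1,0) -> (-16,0) [heading=0, draw]
RT 270: heading 0 -> 90
FD 4: (-16,0) -> (-16,4) [heading=90, draw]
LT 195: heading 90 -> 285
LT 180: heading 285 -> 105
PU: pen up
Final: pos=(-16,4), heading=105, 5 segment(s) drawn

Segment lengths:
  seg 1: (0,0) -> (2,0), length = 2
  seg 2: (2,0) -> (-1,0), length = 3
  seg 3: (-1,0) -> (1,0), length = 2
  seg 4: (1,0) -> (-16,0), length = 17
  seg 5: (-16,0) -> (-16,4), length = 4
Total = 28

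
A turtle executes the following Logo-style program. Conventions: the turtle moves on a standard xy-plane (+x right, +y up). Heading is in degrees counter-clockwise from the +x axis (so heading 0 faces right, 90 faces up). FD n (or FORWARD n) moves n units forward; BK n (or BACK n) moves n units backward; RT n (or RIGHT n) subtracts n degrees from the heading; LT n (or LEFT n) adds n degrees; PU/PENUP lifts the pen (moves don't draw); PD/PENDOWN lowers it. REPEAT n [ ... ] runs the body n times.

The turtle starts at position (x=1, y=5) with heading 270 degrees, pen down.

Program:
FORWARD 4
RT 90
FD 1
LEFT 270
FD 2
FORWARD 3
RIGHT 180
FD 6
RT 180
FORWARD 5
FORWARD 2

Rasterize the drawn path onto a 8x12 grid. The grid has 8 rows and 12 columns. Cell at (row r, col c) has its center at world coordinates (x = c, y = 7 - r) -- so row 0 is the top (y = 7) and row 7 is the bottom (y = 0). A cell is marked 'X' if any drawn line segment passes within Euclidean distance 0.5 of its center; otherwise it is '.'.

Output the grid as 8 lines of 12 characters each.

Answer: X...........
X...........
XX..........
XX..........
XX..........
XX..........
XX..........
X...........

Derivation:
Segment 0: (1,5) -> (1,1)
Segment 1: (1,1) -> (-0,1)
Segment 2: (-0,1) -> (-0,3)
Segment 3: (-0,3) -> (0,6)
Segment 4: (0,6) -> (-0,0)
Segment 5: (-0,0) -> (-0,5)
Segment 6: (-0,5) -> (0,7)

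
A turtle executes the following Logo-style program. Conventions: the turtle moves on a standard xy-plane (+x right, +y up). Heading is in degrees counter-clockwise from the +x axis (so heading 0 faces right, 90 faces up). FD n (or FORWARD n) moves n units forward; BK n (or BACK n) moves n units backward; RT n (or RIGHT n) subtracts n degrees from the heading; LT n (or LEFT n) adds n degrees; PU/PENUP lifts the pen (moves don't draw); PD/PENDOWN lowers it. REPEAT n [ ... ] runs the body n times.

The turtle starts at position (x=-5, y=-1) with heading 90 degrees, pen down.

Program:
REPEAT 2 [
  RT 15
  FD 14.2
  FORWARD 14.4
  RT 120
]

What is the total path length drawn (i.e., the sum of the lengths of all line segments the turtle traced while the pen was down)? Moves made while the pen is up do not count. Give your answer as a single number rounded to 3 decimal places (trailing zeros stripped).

Executing turtle program step by step:
Start: pos=(-5,-1), heading=90, pen down
REPEAT 2 [
  -- iteration 1/2 --
  RT 15: heading 90 -> 75
  FD 14.2: (-5,-1) -> (-1.325,12.716) [heading=75, draw]
  FD 14.4: (-1.325,12.716) -> (2.402,26.625) [heading=75, draw]
  RT 120: heading 75 -> 315
  -- iteration 2/2 --
  RT 15: heading 315 -> 300
  FD 14.2: (2.402,26.625) -> (9.502,14.328) [heading=300, draw]
  FD 14.4: (9.502,14.328) -> (16.702,1.857) [heading=300, draw]
  RT 120: heading 300 -> 180
]
Final: pos=(16.702,1.857), heading=180, 4 segment(s) drawn

Segment lengths:
  seg 1: (-5,-1) -> (-1.325,12.716), length = 14.2
  seg 2: (-1.325,12.716) -> (2.402,26.625), length = 14.4
  seg 3: (2.402,26.625) -> (9.502,14.328), length = 14.2
  seg 4: (9.502,14.328) -> (16.702,1.857), length = 14.4
Total = 57.2

Answer: 57.2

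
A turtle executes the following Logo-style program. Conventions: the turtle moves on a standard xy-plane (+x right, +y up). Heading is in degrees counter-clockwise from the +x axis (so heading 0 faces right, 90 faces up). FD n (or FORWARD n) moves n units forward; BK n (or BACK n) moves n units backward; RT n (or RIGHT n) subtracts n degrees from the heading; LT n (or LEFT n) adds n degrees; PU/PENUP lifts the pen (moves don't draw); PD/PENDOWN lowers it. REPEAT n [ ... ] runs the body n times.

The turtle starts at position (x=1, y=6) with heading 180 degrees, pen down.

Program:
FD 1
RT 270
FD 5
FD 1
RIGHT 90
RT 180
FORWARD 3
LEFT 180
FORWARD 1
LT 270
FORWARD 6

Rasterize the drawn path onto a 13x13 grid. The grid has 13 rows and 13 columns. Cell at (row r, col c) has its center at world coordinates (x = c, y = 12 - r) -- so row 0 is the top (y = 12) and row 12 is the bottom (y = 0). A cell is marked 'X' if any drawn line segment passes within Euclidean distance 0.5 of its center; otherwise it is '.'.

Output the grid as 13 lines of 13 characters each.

Segment 0: (1,6) -> (0,6)
Segment 1: (0,6) -> (0,1)
Segment 2: (0,1) -> (0,0)
Segment 3: (0,0) -> (3,0)
Segment 4: (3,0) -> (2,0)
Segment 5: (2,0) -> (2,6)

Answer: .............
.............
.............
.............
.............
.............
XXX..........
X.X..........
X.X..........
X.X..........
X.X..........
X.X..........
XXXX.........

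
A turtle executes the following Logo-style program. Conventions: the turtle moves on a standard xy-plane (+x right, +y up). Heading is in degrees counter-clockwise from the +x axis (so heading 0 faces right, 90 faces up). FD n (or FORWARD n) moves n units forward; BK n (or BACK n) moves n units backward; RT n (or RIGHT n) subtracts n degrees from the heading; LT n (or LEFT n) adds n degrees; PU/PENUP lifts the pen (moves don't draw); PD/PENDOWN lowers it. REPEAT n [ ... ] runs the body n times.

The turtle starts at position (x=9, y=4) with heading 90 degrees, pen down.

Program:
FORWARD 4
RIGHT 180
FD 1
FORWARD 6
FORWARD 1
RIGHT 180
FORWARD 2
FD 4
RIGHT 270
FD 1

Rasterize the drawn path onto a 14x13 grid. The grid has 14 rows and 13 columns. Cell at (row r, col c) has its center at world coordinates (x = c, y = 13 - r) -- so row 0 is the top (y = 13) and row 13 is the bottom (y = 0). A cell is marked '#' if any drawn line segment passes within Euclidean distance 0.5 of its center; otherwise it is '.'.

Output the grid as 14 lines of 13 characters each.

Segment 0: (9,4) -> (9,8)
Segment 1: (9,8) -> (9,7)
Segment 2: (9,7) -> (9,1)
Segment 3: (9,1) -> (9,0)
Segment 4: (9,0) -> (9,2)
Segment 5: (9,2) -> (9,6)
Segment 6: (9,6) -> (8,6)

Answer: .............
.............
.............
.............
.............
.........#...
.........#...
........##...
.........#...
.........#...
.........#...
.........#...
.........#...
.........#...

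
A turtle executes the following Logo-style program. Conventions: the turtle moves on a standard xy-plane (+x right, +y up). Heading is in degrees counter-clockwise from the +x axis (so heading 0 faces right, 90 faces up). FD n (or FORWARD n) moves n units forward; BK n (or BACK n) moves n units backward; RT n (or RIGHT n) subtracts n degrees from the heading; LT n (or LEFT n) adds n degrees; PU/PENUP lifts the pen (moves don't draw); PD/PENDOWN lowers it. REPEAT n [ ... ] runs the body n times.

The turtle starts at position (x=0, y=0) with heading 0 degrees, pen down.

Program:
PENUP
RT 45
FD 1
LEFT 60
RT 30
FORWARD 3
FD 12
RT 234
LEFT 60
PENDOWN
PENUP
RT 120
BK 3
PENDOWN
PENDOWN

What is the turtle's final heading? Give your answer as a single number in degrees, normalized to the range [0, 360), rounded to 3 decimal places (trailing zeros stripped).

Executing turtle program step by step:
Start: pos=(0,0), heading=0, pen down
PU: pen up
RT 45: heading 0 -> 315
FD 1: (0,0) -> (0.707,-0.707) [heading=315, move]
LT 60: heading 315 -> 15
RT 30: heading 15 -> 345
FD 3: (0.707,-0.707) -> (3.605,-1.484) [heading=345, move]
FD 12: (3.605,-1.484) -> (15.196,-4.589) [heading=345, move]
RT 234: heading 345 -> 111
LT 60: heading 111 -> 171
PD: pen down
PU: pen up
RT 120: heading 171 -> 51
BK 3: (15.196,-4.589) -> (13.308,-6.921) [heading=51, move]
PD: pen down
PD: pen down
Final: pos=(13.308,-6.921), heading=51, 0 segment(s) drawn

Answer: 51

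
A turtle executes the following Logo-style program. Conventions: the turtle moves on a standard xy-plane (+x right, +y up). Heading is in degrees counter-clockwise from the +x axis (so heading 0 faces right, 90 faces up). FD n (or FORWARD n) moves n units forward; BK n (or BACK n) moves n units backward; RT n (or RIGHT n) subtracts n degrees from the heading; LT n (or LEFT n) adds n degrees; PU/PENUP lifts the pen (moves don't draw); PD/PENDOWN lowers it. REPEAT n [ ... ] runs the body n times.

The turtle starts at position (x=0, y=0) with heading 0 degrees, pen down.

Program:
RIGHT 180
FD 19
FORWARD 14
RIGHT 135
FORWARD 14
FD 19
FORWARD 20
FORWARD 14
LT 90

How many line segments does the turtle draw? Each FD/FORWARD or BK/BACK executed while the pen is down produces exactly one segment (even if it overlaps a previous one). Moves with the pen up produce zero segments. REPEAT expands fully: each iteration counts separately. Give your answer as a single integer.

Executing turtle program step by step:
Start: pos=(0,0), heading=0, pen down
RT 180: heading 0 -> 180
FD 19: (0,0) -> (-19,0) [heading=180, draw]
FD 14: (-19,0) -> (-33,0) [heading=180, draw]
RT 135: heading 180 -> 45
FD 14: (-33,0) -> (-23.101,9.899) [heading=45, draw]
FD 19: (-23.101,9.899) -> (-9.665,23.335) [heading=45, draw]
FD 20: (-9.665,23.335) -> (4.477,37.477) [heading=45, draw]
FD 14: (4.477,37.477) -> (14.376,47.376) [heading=45, draw]
LT 90: heading 45 -> 135
Final: pos=(14.376,47.376), heading=135, 6 segment(s) drawn
Segments drawn: 6

Answer: 6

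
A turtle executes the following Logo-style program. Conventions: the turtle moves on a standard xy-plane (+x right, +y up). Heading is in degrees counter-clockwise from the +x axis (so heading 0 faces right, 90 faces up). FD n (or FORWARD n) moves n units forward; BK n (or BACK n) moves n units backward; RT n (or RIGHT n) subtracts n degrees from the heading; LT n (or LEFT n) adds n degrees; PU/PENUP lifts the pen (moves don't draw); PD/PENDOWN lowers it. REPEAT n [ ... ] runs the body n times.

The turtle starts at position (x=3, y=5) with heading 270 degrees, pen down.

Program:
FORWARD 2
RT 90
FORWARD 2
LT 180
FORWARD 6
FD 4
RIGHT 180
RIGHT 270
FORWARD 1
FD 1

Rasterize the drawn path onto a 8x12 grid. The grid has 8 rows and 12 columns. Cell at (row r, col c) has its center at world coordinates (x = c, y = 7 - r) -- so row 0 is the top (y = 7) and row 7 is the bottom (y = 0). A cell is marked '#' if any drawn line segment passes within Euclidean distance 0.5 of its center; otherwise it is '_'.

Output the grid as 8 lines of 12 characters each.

Answer: ____________
____________
___#________
___#________
_###########
___________#
___________#
____________

Derivation:
Segment 0: (3,5) -> (3,3)
Segment 1: (3,3) -> (1,3)
Segment 2: (1,3) -> (7,3)
Segment 3: (7,3) -> (11,3)
Segment 4: (11,3) -> (11,2)
Segment 5: (11,2) -> (11,1)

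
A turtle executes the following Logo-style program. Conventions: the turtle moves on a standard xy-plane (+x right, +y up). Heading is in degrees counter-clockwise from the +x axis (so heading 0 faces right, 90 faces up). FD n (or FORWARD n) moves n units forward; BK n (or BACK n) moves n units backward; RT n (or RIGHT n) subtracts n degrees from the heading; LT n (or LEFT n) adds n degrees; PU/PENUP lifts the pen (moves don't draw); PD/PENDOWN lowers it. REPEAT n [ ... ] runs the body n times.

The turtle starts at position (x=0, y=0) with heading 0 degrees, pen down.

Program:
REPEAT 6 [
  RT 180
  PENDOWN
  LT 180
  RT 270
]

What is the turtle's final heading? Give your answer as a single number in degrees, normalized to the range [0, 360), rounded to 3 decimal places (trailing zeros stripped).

Executing turtle program step by step:
Start: pos=(0,0), heading=0, pen down
REPEAT 6 [
  -- iteration 1/6 --
  RT 180: heading 0 -> 180
  PD: pen down
  LT 180: heading 180 -> 0
  RT 270: heading 0 -> 90
  -- iteration 2/6 --
  RT 180: heading 90 -> 270
  PD: pen down
  LT 180: heading 270 -> 90
  RT 270: heading 90 -> 180
  -- iteration 3/6 --
  RT 180: heading 180 -> 0
  PD: pen down
  LT 180: heading 0 -> 180
  RT 270: heading 180 -> 270
  -- iteration 4/6 --
  RT 180: heading 270 -> 90
  PD: pen down
  LT 180: heading 90 -> 270
  RT 270: heading 270 -> 0
  -- iteration 5/6 --
  RT 180: heading 0 -> 180
  PD: pen down
  LT 180: heading 180 -> 0
  RT 270: heading 0 -> 90
  -- iteration 6/6 --
  RT 180: heading 90 -> 270
  PD: pen down
  LT 180: heading 270 -> 90
  RT 270: heading 90 -> 180
]
Final: pos=(0,0), heading=180, 0 segment(s) drawn

Answer: 180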